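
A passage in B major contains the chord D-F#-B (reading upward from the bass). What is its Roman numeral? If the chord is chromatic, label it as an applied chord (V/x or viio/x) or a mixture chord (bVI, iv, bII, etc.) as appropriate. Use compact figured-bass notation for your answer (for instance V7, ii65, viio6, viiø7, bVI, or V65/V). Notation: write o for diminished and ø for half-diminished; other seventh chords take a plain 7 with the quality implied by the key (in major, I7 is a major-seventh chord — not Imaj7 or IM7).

i6

Stacked in thirds the chord is B-D-F#: a minor triad on B.
B is the first degree of B major. This is the minor tonic, borrowed from the parallel minor.
With D in the bass the chord is in first inversion, so the figured bass is 6.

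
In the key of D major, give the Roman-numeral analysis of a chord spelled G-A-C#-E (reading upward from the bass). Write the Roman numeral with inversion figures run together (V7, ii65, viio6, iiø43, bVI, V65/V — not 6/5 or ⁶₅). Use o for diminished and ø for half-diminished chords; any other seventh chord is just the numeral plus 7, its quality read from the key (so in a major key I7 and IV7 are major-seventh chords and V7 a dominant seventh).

V42

The pitches A-C#-E-G form a dominant seventh chord rooted on A.
In D major, A is the dominant; the diatonic dominant seventh chord there is V7.
With G in the bass the chord is in third inversion, so the figured bass is 42.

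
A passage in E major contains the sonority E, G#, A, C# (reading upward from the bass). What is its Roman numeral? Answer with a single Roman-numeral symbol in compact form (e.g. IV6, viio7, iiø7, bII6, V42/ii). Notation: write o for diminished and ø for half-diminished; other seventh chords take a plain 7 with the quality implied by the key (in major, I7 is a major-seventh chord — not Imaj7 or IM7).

IV43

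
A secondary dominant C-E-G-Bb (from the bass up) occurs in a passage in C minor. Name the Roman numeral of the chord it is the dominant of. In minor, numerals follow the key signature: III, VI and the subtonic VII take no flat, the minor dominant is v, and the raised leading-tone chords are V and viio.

iv

The chord is a dominant seventh chord on C.
A dominant resolves down a perfect fifth: C → F. In C minor, F is scale degree 4, i.e. iv.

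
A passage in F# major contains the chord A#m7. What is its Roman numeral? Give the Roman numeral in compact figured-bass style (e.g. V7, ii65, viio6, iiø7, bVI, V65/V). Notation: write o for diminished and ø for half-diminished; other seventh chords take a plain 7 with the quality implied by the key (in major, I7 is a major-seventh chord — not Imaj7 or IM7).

iii7

The pitches A#-C#-E#-G# form a minor seventh chord rooted on A#.
In F# major, A# is the mediant; the diatonic minor seventh chord there is iii7.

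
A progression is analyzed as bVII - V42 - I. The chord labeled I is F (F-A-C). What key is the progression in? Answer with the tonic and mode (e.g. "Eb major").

I is given as F-A-C — a major triad with root F.
If F is scale degree 1 and the mode makes that degree carry a major triad, the tonic is F and the mode is major.

F major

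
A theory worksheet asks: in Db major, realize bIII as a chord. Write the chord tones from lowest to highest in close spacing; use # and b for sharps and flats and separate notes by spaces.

Fb Ab Cb

Scale degree 3 in Db major is F; lowering it a half step gives Fb. bIII is a major triad on the lowered third degree, borrowed from the parallel minor.
So the chord is Fb-Ab-Cb, a major triad.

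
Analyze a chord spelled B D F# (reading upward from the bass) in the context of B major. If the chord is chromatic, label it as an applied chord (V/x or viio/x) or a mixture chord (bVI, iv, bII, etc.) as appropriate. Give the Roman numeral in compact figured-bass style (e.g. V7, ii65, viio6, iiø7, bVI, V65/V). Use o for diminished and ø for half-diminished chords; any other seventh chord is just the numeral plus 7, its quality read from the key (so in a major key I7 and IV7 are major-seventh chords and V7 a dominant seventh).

i

The pitches B-D-F# form a minor triad rooted on B.
B is the first degree of B major. This is the minor tonic, borrowed from the parallel minor.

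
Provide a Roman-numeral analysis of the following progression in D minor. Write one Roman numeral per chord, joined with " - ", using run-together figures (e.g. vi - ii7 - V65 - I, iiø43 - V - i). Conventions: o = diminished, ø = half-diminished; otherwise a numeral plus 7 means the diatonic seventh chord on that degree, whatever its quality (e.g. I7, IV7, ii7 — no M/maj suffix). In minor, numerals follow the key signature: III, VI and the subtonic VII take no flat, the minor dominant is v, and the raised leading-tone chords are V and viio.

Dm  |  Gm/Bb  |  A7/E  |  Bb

Dm has root D, degree 1 in D minor, so i.
Gm/Bb has root G, degree 4 in D minor, so iv6.
A7/E: root A is the dominant; dominant seventh chord there is V43.
Bb: root Bb is the submediant; major triad there is VI.

i - iv6 - V43 - VI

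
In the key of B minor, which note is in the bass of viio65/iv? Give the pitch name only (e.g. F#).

The applied chord viio65/iv is rooted on D#: D#-F#-A-C.
The figure 65 means first inversion — the third is in the bass.

F#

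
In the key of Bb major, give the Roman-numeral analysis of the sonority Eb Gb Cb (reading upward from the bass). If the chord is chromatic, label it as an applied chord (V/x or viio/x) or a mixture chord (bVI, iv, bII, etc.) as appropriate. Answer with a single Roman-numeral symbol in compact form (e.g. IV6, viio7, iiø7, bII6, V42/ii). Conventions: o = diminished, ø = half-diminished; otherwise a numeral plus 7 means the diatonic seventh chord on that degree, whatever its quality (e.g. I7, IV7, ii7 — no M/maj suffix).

bII6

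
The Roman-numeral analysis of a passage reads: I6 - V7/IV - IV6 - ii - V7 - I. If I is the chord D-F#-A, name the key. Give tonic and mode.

I is given as D-F#-A — a major triad with root D.
If D is scale degree 1 and the mode makes that degree carry a major triad, the tonic is D and the mode is major.

D major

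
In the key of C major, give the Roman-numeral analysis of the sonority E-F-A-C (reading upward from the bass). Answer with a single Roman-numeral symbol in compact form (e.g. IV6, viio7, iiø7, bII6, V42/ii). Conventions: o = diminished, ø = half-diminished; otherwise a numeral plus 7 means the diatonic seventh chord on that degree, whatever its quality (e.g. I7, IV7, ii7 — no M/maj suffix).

IV42

Stacked in thirds the chord is F-A-C-E: a major seventh chord on F.
In C major, F is the subdominant; the diatonic major seventh chord there is IV7.
With E in the bass the chord is in third inversion, so the figured bass is 42.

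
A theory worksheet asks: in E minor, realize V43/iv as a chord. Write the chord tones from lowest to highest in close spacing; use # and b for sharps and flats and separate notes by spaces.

V43/iv is a secondary dominant — the dominant seventh of iv. iv in E minor is A, so the applied chord's root is E, a perfect fifth above.
Building a dominant seventh chord on E gives E-G#-B-D.
The figured bass 43 indicates second inversion, placing the fifth (B) in the bass: B-D-E-G#.

B D E G#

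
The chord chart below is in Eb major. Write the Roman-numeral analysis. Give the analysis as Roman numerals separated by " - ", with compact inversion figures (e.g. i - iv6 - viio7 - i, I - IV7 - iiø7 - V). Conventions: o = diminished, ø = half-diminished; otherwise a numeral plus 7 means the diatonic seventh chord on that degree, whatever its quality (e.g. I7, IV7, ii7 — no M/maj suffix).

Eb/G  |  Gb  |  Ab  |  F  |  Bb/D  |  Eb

I6 - bIII - IV - V/V - V6 - I

Eb/G has root Eb, degree 1 in Eb major, so I6.
Gb: Gb with this quality isn't in the key; it's bIII, borrowed from the parallel minor.
Ab: root Ab is the subdominant; major triad there is IV.
F is the secondary dominant of V (major triad on F): V/V.
Bb/D: major triad on Bb = scale degree 5 → V6.
Eb has root Eb, degree 1 in Eb major, so I.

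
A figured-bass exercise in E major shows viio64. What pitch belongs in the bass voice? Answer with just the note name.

viio in E major has root D#; the chord is D#-F#-A.
The figure 64 means second inversion — the fifth is in the bass.

A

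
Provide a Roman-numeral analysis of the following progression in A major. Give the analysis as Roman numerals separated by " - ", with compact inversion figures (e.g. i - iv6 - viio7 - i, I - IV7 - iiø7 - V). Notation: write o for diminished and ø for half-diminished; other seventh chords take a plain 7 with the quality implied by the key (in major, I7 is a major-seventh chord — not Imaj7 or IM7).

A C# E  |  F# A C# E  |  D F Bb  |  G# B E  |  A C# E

A-C#-E: root A is the tonic; major triad there is I.
F#-A-C#-E: minor seventh chord on F# = scale degree 6 → vi7.
D-F-Bb is non-diatonic — a major triad on the lowered supertonic (Bb): the Neapolitan sixth, bII6 (third, D, in the bass — hence the 6).
G#-B-E: major triad on E = scale degree 5 → V6.
A-C#-E: root A is the tonic; major triad there is I.

I - vi7 - bII6 - V6 - I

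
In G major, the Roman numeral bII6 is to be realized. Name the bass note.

C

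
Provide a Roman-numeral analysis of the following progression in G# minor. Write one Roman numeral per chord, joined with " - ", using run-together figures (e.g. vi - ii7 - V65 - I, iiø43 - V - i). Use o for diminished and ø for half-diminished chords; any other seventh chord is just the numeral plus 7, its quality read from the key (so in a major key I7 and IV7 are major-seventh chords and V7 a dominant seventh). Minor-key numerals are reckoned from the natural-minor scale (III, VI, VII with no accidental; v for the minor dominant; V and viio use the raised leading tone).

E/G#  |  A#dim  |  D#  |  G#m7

E/G#: root E is the submediant; major triad there is VI6.
A#dim: root A# is the supertonic; diminished triad there is iio.
D# has root D#, degree 5 in G# minor, so V.
G#m7: minor seventh chord on G# = scale degree 1 → i7.

VI6 - iio - V - i7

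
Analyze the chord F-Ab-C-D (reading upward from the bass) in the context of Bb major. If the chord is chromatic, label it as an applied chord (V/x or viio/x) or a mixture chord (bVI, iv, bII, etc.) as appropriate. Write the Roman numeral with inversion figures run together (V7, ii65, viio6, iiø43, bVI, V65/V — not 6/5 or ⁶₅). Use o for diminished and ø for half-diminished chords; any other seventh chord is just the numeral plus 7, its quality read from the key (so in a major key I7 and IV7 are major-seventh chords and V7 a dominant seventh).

The pitches D-F-Ab-C form a half-diminished seventh chord rooted on D.
D sits a half step below Eb (IV in Bb major); a diminished chord there is the applied leading-tone chord of IV.
With F in the bass the chord is in first inversion, so the figured bass is 65.

viiø65/IV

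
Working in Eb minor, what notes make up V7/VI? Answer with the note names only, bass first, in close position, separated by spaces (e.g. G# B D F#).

V7/VI is a secondary dominant — the dominant seventh of VI. VI in Eb minor is Cb, so the applied chord's root is Gb, a perfect fifth above.
Building a dominant seventh chord on Gb gives Gb-Bb-Db-Fb.

Gb Bb Db Fb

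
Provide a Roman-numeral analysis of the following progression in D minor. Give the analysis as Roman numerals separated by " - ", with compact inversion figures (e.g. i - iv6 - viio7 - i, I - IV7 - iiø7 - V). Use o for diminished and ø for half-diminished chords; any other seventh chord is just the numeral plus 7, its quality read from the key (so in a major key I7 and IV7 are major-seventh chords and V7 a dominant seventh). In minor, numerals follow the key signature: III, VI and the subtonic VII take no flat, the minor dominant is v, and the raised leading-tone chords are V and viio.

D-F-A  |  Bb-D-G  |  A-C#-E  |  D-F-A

D-F-A has root D, degree 1 in D minor, so i.
Bb-D-G: root G is the subdominant; minor triad there is iv6.
A-C#-E: major triad on A = scale degree 5 → V.
D-F-A has root D, degree 1 in D minor, so i.

i - iv6 - V - i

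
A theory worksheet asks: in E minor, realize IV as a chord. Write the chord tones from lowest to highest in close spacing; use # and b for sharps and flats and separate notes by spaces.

Scale degree 4 in E minor is A; here the chord built on it is altered to a major triad. IV is the major subdominant, borrowed from the parallel major.
So the chord is A-C#-E.

A C# E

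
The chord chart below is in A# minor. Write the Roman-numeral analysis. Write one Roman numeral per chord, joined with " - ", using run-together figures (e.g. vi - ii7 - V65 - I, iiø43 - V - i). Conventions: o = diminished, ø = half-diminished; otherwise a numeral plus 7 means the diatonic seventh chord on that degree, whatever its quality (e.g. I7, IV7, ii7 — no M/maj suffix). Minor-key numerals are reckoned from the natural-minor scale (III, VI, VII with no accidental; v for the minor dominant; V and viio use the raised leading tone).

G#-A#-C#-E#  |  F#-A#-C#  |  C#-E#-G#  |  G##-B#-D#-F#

i42 - VI - III - viio7

G#-A#-C#-E#: root A# is the tonic; minor seventh chord there is i42.
F#-A#-C#: major triad on F# = scale degree 6 → VI.
C#-E#-G#: major triad on C# = scale degree 3 → III.
G##-B#-D#-F#: root G## is the leading tone; fully diminished seventh chord there is viio7.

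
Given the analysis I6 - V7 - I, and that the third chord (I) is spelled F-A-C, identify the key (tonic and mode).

The chord F is a major triad rooted on F; its label is I.
If F is scale degree 1 and the mode makes that degree carry a major triad, the tonic is F and the mode is major.

F major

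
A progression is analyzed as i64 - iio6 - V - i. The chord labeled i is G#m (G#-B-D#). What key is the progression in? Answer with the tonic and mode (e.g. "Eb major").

G# minor

The anchor chord is a minor triad on G#, labeled i.
If G# is scale degree 1 and the mode makes that degree carry a minor triad, the tonic is G# and the mode is minor.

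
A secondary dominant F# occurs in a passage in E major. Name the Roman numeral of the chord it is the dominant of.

V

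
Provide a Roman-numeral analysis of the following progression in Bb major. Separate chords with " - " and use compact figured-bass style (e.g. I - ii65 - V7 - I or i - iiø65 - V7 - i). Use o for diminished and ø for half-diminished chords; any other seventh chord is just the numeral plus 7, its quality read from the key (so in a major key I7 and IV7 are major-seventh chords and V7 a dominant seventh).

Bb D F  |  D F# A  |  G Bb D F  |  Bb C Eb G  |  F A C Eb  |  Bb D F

Bb-D-F: major triad on Bb = scale degree 1 → I.
D-F#-A: a major triad on D, the applied dominant of vi → V/vi.
G-Bb-D-F: minor seventh chord on G = scale degree 6 → vi7.
Bb-C-Eb-G has root C, degree 2 in Bb major, so ii42.
F-A-C-Eb: dominant seventh chord on F = scale degree 5 → V7.
Bb-D-F has root Bb, degree 1 in Bb major, so I.

I - V/vi - vi7 - ii42 - V7 - I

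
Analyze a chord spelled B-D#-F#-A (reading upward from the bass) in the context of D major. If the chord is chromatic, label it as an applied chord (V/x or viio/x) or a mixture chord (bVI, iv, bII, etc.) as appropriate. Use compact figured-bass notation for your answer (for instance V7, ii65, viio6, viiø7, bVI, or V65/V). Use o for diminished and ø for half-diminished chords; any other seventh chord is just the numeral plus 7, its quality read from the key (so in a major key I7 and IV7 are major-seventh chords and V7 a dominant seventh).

V7/ii

The pitches B-D#-F#-A form a dominant seventh chord rooted on B.
B is not a diatonic chord root with this quality in D major, but it lies a perfect fifth above E (ii), so the chord functions as an applied dominant of ii.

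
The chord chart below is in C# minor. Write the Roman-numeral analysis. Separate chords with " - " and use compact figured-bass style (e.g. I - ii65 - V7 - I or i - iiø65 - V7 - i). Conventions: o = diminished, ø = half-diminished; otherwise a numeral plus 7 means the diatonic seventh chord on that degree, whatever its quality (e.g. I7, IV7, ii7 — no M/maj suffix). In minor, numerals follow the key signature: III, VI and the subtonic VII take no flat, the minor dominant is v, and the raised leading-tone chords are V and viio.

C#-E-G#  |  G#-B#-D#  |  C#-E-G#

i - V - i

C#-E-G# has root C#, degree 1 in C# minor, so i.
G#-B#-D# has root G#, degree 5 in C# minor, so V.
C#-E-G#: root C# is the tonic; minor triad there is i.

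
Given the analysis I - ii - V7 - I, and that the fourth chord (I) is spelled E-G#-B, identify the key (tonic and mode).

The chord E is a major triad rooted on E; its label is I.
If E is scale degree 1 and the mode makes that degree carry a major triad, the tonic is E and the mode is major.

E major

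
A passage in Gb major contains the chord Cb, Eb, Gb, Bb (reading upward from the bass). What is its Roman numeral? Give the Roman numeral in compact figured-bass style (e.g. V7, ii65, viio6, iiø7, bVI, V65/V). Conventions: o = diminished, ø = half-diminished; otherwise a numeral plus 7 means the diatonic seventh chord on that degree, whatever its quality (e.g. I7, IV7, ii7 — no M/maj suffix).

IV7

Stacked in thirds the chord is Cb-Eb-Gb-Bb: a major seventh chord on Cb.
Cb is scale degree 4 in Gb major, and a major seventh chord on that degree is written IV7.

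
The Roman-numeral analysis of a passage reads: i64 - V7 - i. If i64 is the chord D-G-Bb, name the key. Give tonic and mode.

G minor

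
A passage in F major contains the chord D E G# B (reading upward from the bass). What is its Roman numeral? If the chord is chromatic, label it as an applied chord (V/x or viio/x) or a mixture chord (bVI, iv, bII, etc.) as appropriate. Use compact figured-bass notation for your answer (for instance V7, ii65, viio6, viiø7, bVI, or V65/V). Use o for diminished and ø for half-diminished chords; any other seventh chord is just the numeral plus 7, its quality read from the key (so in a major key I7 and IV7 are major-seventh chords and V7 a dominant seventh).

V42/iii

The pitches E-G#-B-D form a dominant seventh chord rooted on E.
E is not a diatonic chord root with this quality in F major, but it lies a perfect fifth above A (iii), so the chord functions as an applied dominant of iii.
With D in the bass the chord is in third inversion, so the figured bass is 42.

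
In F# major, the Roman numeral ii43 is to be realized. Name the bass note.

ii in F# major has root G#; the chord is G#-B-D#-F#.
The figure 43 means second inversion — the fifth is in the bass.

D#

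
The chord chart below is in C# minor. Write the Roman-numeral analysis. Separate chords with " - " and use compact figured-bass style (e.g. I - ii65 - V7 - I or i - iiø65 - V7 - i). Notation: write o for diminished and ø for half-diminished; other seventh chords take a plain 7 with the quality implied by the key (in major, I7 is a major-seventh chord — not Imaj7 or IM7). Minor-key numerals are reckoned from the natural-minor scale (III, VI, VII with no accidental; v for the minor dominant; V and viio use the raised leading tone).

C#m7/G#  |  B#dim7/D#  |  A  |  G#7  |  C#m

C#m7/G#: root C# is the tonic; minor seventh chord there is i43.
B#dim7/D#: fully diminished seventh chord on B# = scale degree 7 → viio65.
A: root A is the submediant; major triad there is VI.
G#7 has root G#, degree 5 in C# minor, so V7.
C#m: root C# is the tonic; minor triad there is i.

i43 - viio65 - VI - V7 - i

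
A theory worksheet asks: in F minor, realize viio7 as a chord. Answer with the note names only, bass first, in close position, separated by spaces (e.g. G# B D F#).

In F minor, the leading-tone chord is built on the raised seventh degree, E.
Stacking thirds from E gives E-G-Bb-Db.

E G Bb Db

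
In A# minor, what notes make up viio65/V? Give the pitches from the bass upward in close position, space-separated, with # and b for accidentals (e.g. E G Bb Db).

viio65/V is a secondary leading-tone chord. The target V is E# in A# minor; the applied chord is rooted a semitone below, on D##.
Building a fully diminished seventh chord on D## gives D##-F##-A#-C#.
With the 65 figure the chord is in first inversion; from the bass F## upward in close position it reads F##-A#-C#-D##.

F## A# C# D##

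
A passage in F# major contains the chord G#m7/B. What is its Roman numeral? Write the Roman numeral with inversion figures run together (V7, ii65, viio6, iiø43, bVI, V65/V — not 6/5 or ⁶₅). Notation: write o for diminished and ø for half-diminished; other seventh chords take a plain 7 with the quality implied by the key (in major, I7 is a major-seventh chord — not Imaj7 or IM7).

Stacked in thirds the chord is G#-B-D#-F#: a minor seventh chord on G#.
In F# major, G# is the supertonic; the diatonic minor seventh chord there is ii7.
With B in the bass the chord is in first inversion, so the figured bass is 65.

ii65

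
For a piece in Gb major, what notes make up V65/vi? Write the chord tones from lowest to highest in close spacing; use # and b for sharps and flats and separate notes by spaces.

The slash means an applied dominant: we want the dominant of vi. In Gb major, vi is Eb minor, and its dominant is built on Bb.
Building a dominant seventh chord on Bb gives Bb-D-F-Ab.
The figured bass 65 indicates first inversion, placing the third (D) in the bass: D-F-Ab-Bb.

D F Ab Bb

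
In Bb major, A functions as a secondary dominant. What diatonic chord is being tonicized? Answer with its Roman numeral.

iii

The chord is a major triad on A.
A dominant resolves down a perfect fifth: A → D. In Bb major, D is scale degree 3, i.e. iii.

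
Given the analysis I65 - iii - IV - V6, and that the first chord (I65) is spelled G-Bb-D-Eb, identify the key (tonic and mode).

The chord Ebmaj7/G is a major seventh chord rooted on Eb; its label is I65.
If Eb is scale degree 1 and the mode makes that degree carry a major seventh chord, the tonic is Eb and the mode is major.

Eb major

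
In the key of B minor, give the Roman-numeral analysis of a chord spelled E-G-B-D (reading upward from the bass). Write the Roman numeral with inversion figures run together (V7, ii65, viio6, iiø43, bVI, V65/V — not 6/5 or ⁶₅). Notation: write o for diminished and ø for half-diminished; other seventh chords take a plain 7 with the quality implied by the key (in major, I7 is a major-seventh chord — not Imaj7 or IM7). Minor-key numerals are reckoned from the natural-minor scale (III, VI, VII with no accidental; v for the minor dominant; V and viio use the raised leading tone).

Stacked in thirds the chord is E-G-B-D: a minor seventh chord on E.
E is scale degree 4 in B minor, and a minor seventh chord on that degree is written iv7.

iv7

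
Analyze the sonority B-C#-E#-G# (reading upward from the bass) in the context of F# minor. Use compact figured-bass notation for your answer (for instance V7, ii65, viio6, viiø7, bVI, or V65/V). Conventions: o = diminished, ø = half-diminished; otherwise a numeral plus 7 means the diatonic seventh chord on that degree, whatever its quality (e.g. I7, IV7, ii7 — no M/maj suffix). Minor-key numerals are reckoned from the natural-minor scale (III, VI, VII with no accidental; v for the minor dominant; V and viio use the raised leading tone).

V42

Stacked in thirds the chord is C#-E#-G#-B: a dominant seventh chord on C#.
In F# minor, C# is the dominant; the diatonic dominant seventh chord there is V7.
With B in the bass the chord is in third inversion, so the figured bass is 42.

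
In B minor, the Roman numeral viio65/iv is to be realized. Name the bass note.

F#

The applied chord viio65/iv is rooted on D#: D#-F#-A-C.
The figure 65 means first inversion — the third is in the bass.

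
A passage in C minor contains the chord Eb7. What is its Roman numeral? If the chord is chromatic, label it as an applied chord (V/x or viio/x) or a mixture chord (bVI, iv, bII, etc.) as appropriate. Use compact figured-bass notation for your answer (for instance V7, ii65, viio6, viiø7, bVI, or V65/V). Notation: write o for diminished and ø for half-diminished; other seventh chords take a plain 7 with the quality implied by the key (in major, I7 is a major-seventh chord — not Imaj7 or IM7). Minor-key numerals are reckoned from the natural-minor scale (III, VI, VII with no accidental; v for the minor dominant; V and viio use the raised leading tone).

V7/VI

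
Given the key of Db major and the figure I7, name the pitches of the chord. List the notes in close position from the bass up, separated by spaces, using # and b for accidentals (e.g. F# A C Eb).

In Db major, the tonic is Db, and the diatonic chord built there is a major seventh chord.
Stacking thirds from Db gives Db-F-Ab-C.

Db F Ab C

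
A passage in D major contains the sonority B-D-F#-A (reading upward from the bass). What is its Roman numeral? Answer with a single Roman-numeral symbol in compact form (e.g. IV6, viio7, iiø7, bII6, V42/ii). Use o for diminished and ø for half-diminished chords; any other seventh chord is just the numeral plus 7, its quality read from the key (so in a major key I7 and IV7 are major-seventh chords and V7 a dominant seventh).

The pitches B-D-F#-A form a minor seventh chord rooted on B.
In D major, B is the submediant; the diatonic minor seventh chord there is vi7.

vi7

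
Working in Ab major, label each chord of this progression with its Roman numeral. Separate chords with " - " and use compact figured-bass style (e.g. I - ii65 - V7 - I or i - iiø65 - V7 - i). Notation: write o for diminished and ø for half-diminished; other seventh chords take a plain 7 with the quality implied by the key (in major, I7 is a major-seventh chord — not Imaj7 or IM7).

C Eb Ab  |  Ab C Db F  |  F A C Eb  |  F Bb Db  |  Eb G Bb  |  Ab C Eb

I6 - IV43 - V7/ii - ii64 - V - I

C-Eb-Ab: major triad on Ab = scale degree 1 → I6.
Ab-C-Db-F: major seventh chord on Db = scale degree 4 → IV43.
F-A-C-Eb: a dominant seventh chord on F, the applied dominant of ii → V7/ii.
F-Bb-Db has root Bb, degree 2 in Ab major, so ii64.
Eb-G-Bb: major triad on Eb = scale degree 5 → V.
Ab-C-Eb: major triad on Ab = scale degree 1 → I.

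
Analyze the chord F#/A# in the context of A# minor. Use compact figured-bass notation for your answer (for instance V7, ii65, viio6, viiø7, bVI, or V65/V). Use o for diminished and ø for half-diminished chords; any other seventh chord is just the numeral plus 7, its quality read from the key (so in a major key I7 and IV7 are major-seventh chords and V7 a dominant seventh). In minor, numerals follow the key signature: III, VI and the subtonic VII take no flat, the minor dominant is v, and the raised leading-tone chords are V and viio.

VI6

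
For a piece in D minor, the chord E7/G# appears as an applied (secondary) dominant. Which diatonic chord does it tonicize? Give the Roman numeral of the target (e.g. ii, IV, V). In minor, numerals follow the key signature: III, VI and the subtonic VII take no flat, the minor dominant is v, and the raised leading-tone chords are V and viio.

The chord is a dominant seventh chord on E.
A dominant resolves down a perfect fifth: E → A. In D minor, A is scale degree 5, i.e. V.

V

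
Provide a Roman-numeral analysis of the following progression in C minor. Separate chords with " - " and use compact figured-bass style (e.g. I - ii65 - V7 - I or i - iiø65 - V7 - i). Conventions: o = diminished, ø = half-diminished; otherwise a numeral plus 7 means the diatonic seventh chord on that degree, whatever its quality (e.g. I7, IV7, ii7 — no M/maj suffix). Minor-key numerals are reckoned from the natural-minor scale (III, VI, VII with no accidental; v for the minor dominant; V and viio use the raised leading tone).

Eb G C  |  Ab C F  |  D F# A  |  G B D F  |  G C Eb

i6 - iv6 - V/V - V7 - i64

Eb-G-C has root C, degree 1 in C minor, so i6.
Ab-C-F has root F, degree 4 in C minor, so iv6.
D-F#-A is the secondary dominant of V (major triad on D): V/V.
G-B-D-F: root G is the dominant; dominant seventh chord there is V7.
G-C-Eb: minor triad on C = scale degree 1 → i64.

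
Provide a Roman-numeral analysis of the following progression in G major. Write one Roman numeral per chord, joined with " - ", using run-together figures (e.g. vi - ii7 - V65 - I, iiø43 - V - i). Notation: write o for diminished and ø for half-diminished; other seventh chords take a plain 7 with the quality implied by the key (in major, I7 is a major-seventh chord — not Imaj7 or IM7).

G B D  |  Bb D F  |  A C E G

I - bIII - ii7

G-B-D: root G is the tonic; major triad there is I.
Bb-D-F is non-diatonic — bIII, a mixture chord from G minor.
A-C-E-G: root A is the supertonic; minor seventh chord there is ii7.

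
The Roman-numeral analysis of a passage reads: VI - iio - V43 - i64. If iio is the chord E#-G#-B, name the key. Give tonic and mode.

The chord E#dim is a diminished triad rooted on E#; its label is iio.
iio on E# implies E# is the supertonic; that puts the tonic at D#, and the lowercase numeral fits minor mode.

D# minor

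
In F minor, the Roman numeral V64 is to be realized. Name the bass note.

V in F minor has root C; the chord is C-E-G.
The figure 64 means second inversion — the fifth is in the bass.

G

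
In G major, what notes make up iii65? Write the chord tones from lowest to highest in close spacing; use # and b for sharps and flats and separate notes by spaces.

D F# A B

In G major, the mediant is B, and the diatonic chord built there is a minor seventh chord.
Stacking thirds from B gives B-D-F#-A.
The figured bass 65 indicates first inversion, placing the third (D) in the bass: D-F#-A-B.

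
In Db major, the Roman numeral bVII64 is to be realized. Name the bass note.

Gb

bVII in Db major has root Cb; the chord is Cb-Eb-Gb.
The figure 64 means second inversion — the fifth is in the bass.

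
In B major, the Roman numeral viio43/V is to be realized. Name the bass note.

The applied chord viio43/V is rooted on E#: E#-G#-B-D.
The figure 43 means second inversion — the fifth is in the bass.

B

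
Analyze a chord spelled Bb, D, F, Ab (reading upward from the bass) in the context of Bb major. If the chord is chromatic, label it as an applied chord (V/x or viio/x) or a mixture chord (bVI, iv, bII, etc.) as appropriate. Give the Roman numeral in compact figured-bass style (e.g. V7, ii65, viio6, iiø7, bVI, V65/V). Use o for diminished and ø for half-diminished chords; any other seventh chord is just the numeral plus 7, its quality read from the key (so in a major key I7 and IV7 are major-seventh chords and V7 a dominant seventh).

V7/IV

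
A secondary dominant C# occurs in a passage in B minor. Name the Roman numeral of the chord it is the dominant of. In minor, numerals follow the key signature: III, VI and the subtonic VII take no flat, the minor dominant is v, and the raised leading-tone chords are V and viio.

The chord is a major triad on C#.
A dominant resolves down a perfect fifth: C# → F#. In B minor, F# is scale degree 5, i.e. V.

V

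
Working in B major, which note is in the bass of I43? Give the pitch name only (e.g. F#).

F#

I in B major has root B; the chord is B-D#-F#-A#.
The figure 43 means second inversion — the fifth is in the bass.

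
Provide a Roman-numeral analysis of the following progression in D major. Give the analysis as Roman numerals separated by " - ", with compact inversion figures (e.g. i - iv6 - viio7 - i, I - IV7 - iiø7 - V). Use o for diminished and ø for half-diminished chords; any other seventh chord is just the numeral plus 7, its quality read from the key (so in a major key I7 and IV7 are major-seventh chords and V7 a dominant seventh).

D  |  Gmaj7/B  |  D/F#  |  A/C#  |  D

D has root D, degree 1 in D major, so I.
Gmaj7/B: root G is the subdominant; major seventh chord there is IV65.
D/F# has root D, degree 1 in D major, so I6.
A/C#: root A is the dominant; major triad there is V6.
D: root D is the tonic; major triad there is I.

I - IV65 - I6 - V6 - I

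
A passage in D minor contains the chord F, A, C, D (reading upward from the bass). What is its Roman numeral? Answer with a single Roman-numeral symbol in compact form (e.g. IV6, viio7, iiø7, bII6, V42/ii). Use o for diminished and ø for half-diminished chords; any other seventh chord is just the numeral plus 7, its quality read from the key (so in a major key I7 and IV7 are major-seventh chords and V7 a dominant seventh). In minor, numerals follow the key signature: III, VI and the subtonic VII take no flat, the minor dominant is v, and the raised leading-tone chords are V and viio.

i65

The pitches D-F-A-C form a minor seventh chord rooted on D.
In D minor, D is the tonic; the diatonic minor seventh chord there is i7.
With F in the bass the chord is in first inversion, so the figured bass is 65.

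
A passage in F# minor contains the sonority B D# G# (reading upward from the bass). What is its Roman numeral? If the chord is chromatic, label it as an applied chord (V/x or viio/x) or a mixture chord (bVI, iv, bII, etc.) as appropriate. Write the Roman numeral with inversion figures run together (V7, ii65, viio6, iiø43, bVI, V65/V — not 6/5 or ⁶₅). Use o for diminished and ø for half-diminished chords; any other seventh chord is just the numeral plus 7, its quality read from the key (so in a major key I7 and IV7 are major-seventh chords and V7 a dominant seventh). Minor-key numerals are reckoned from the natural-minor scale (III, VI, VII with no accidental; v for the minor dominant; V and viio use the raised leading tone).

ii6

Stacked in thirds the chord is G#-B-D#: a minor triad on G#.
G# is the second degree of F# minor. This is the minor supertonic, borrowed from the parallel major (the Dorian ii).
With B in the bass the chord is in first inversion, so the figured bass is 6.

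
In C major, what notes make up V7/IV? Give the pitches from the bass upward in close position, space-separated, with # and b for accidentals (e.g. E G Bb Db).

C E G Bb

V7/IV is a secondary dominant — the dominant seventh of IV. IV in C major is F, so the applied chord's root is C, a perfect fifth above.
Building a dominant seventh chord on C gives C-E-G-Bb.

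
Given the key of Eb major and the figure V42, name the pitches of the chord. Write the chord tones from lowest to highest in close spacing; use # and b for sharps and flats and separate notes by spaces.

In Eb major, scale degree 5 is Bb, and the diatonic chord built there is a dominant seventh chord.
That chord is spelled Bb-D-F-Ab.
The figured bass 42 indicates third inversion, placing the seventh (Ab) in the bass: Ab-Bb-D-F.

Ab Bb D F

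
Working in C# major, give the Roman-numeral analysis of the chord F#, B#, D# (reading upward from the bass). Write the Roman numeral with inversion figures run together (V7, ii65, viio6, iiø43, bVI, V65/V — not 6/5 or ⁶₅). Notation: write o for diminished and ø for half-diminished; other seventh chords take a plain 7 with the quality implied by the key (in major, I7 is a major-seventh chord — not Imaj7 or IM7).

viio64

The pitches B#-D#-F# form a diminished triad rooted on B#.
B# is scale degree 7 in C# major, and a diminished triad on that degree is written viio.
With F# in the bass the chord is in second inversion, so the figured bass is 64.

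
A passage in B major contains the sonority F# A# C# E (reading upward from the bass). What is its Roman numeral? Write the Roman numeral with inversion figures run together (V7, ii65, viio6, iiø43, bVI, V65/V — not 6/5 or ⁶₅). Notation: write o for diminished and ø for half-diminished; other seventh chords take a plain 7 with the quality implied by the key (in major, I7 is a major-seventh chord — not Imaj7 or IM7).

V7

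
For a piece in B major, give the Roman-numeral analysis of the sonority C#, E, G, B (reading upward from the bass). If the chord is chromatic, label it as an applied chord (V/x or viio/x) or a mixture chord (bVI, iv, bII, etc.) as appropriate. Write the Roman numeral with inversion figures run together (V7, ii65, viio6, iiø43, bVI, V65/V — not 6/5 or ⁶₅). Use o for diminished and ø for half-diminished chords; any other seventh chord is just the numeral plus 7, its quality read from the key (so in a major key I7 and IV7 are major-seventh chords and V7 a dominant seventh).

Stacked in thirds the chord is C#-E-G-B: a half-diminished seventh chord on C#.
C# is the second degree of B major. This is the half-diminished supertonic seventh, borrowed from the parallel minor.

iiø7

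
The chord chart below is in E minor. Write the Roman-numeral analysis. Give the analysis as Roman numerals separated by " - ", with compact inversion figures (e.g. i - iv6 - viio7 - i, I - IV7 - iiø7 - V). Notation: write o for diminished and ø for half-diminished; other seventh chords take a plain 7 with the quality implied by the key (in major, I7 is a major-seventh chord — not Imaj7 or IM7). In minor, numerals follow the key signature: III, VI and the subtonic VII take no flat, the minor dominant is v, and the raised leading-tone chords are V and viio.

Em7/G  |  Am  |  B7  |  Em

i65 - iv - V7 - i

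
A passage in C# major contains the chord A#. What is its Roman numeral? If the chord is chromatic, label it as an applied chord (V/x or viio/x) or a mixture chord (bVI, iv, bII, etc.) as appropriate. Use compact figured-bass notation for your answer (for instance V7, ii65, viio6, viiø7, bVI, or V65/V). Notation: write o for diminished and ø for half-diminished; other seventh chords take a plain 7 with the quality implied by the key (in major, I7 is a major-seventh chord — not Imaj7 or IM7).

The pitches A#-C##-E# form a major triad rooted on A#.
A# is not a diatonic chord root with this quality in C# major, but it lies a perfect fifth above D# (ii), so the chord functions as an applied dominant of ii.

V/ii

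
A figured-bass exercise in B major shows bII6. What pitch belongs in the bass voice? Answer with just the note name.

bII in B major has root C; the chord is C-E-G.
The figure 6 means first inversion — the third is in the bass.

E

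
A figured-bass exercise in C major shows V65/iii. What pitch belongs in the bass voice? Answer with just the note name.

The applied chord V65/iii is rooted on B: B-D#-F#-A.
The figure 65 means first inversion — the third is in the bass.

D#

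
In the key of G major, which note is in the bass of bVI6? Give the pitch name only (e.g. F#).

G

bVI in G major has root Eb; the chord is Eb-G-Bb.
The figure 6 means first inversion — the third is in the bass.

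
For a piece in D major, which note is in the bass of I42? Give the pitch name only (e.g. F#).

C#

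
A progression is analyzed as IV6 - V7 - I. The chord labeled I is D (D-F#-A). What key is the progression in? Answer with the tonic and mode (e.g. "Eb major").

D major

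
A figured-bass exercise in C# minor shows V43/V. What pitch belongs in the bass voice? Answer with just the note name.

A#

The applied chord V43/V is rooted on D#: D#-F##-A#-C#.
The figure 43 means second inversion — the fifth is in the bass.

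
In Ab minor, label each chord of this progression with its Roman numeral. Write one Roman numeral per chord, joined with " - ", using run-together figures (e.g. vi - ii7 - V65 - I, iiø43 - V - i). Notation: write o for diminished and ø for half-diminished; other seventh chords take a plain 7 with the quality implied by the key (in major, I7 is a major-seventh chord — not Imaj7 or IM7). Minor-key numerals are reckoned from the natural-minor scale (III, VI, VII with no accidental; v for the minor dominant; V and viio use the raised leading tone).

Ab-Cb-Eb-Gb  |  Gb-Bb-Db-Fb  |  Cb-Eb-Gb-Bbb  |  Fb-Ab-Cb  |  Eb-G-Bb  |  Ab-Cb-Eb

Ab-Cb-Eb-Gb: minor seventh chord on Ab = scale degree 1 → i7.
Gb-Bb-Db-Fb: root Gb is the subtonic; dominant seventh chord there is VII7.
Cb-Eb-Gb-Bbb is the secondary dominant of VI (dominant seventh chord on Cb): V7/VI.
Fb-Ab-Cb: root Fb is the submediant; major triad there is VI.
Eb-G-Bb: root Eb is the dominant; major triad there is V.
Ab-Cb-Eb: minor triad on Ab = scale degree 1 → i.

i7 - VII7 - V7/VI - VI - V - i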